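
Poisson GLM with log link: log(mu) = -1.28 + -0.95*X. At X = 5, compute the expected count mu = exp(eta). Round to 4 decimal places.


Linear predictor: eta = -1.28 + (-0.95)(5) = -6.0300.
Expected count: mu = exp(-6.0300) = 0.0024.

0.0024


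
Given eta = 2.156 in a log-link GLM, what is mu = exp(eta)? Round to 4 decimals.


Apply the inverse link:
mu = e^2.156 = 8.6365.

8.6365


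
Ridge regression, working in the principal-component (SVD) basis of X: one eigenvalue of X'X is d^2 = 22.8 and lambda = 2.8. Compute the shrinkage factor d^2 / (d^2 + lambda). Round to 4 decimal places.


d^2 + lambda = 22.8 + 2.8 = 25.6000.
Shrinkage factor = 22.8/25.6000 = 0.8906.

0.8906


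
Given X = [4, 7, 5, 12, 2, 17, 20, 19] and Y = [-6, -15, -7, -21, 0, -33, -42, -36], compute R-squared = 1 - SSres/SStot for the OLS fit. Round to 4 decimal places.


Fit the OLS line: b0 = 3.0970, b1 = -2.1486.
SSres = 21.9780.
SStot = 1700.0000.
R^2 = 1 - 21.9780/1700.0000 = 0.9871.

0.9871


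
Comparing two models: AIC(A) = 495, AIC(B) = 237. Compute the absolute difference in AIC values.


|AIC_A - AIC_B| = |495 - 237| = 258.
Model B is preferred (lower AIC).

258


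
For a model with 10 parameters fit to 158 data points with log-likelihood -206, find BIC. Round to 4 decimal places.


k * ln(n) = 10 * ln(158) = 10 * 5.062595 = 50.625950.
-2 * loglik = -2 * (-206) = 412.
BIC = 50.625950 + 412 = 462.625950, which rounds to 462.6260.

462.6260


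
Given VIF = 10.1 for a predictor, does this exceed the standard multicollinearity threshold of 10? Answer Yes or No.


Compare VIF = 10.1 to the threshold of 10.
10.1 >= 10, so the answer is Yes.

Yes


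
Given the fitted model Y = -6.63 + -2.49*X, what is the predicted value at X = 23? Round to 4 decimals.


Plug X = 23 into Y = -6.63 + -2.49*X:
Y = -6.63 + -57.2700 = -63.9000.

-63.9000


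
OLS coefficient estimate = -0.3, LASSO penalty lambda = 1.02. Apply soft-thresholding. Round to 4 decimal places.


|beta_OLS| = 0.3.
lambda = 1.02.
Since |beta| <= lambda, the coefficient is set to 0.
Result = 0.0000.

0.0000


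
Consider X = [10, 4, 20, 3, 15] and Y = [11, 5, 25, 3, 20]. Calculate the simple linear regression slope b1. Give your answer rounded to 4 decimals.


First compute the means: xbar = 10.4000, ybar = 12.8000.
Then S_xx = sum((xi - xbar)^2) = 209.2000.
S_xy = sum((xi - xbar)(yi - ybar)) = 273.4000.
b1 = S_xy / S_xx = 273.4000 / 209.2000 = 1.3069.

1.3069


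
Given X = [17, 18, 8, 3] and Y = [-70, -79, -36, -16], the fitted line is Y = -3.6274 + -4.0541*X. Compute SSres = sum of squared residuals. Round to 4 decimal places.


Compute predicted values, then residuals = yi - yhat_i.
Residuals: [2.5471, -2.3988, 0.0602, -0.2103].
SSres = sum(residual^2) = 12.2898.

12.2898


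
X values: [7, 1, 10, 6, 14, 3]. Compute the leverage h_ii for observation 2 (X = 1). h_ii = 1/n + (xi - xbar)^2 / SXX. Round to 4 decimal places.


Mean of X: xbar = 6.8333.
SXX = 110.8333.
For X = 1: h = 1/6 + (1 - 6.8333)^2/110.8333 = 0.4737.

0.4737


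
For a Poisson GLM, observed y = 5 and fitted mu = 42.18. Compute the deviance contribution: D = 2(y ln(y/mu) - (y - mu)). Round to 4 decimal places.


First: ln(5/42.18) = -2.132508.
Then: 5 * -2.132508 = -10.662540.
y - mu = 5 - 42.18 = -37.18.
D = 2(-10.662540 - -37.18) = 53.034920, which rounds to 53.0349.

53.0349


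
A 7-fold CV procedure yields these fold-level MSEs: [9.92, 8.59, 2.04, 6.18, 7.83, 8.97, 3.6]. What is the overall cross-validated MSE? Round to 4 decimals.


Add all fold MSEs: 47.1300.
Divide by k = 7: 47.1300/7 = 6.7329.

6.7329


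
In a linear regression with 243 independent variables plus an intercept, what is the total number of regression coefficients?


Each predictor gets one coefficient, plus one intercept.
Total parameters = 243 + 1 = 244.

244


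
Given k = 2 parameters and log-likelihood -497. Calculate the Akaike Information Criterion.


AIC = 2k - 2*loglik = 2(2) - 2(-497).
= 4 + 994 = 998.

998


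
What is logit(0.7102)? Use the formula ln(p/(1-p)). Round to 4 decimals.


The odds are p/(1-p) = 0.7102 / 0.2898 = 2.4507.
logit(p) = ln(2.4507) = 0.8964.

0.8964


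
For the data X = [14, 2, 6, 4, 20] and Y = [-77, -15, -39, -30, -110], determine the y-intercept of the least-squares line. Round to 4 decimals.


Compute b1 = -5.1084 from the OLS formula.
With xbar = 9.2000 and ybar = -54.2000, the intercept is:
b0 = -54.2000 - -5.1084 * 9.2000 = -7.2028.

-7.2028


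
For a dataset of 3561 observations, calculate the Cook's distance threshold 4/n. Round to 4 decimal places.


The threshold is 4/n.
4/3561 = 0.0011.

0.0011


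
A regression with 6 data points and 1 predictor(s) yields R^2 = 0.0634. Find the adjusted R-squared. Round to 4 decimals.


Adjusted R^2 = 1 - (1 - R^2) * (n-1)/(n-p-1).
(1 - R^2) = 0.9366.
(n-1)/(n-p-1) = 5/4.
(1 - R^2) * (n-1) = 0.9366 * 5 = 4.6830.
Divide by (n-p-1): 4.6830 / 4 = 1.1708.
Adj R^2 = 1 - 1.1708 = -0.1708.

-0.1708


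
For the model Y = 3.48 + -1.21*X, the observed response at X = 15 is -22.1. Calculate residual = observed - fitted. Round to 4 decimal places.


Fitted value at X = 15 is yhat = 3.48 + -1.21*15 = -14.6700.
Residual = -22.1 - -14.6700 = -7.4300.

-7.4300


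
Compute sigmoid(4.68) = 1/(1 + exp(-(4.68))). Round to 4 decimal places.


First, exp(-4.6800) = 0.0093.
Then sigma(z) = 1/(1 + 0.0093) = 0.9908.

0.9908


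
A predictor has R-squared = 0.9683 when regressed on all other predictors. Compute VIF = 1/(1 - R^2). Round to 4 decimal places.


Denominator: 1 - 0.9683 = 0.0317.
VIF = 1 / 0.0317 = 31.5457.

31.5457


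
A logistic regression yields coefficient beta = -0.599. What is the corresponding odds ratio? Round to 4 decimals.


exp(-0.599) = 0.5494.
So the odds ratio is 0.5494.

0.5494


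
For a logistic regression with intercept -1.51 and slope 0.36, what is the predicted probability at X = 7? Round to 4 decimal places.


z = -1.51 + 0.36 * 7 = 1.0100.
Sigmoid: P = 1 / (1 + exp(-1.0100)) = 0.7330.

0.7330


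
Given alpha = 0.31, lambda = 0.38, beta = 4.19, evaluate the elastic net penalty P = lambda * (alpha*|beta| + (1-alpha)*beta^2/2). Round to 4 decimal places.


alpha * |beta| = 0.31 * 4.19 = 1.2989.
(1-alpha) * beta^2/2 = 0.69 * 17.5561/2 = 6.0569.
Total = 0.38 * (1.2989 + 6.0569) = 2.7952.

2.7952


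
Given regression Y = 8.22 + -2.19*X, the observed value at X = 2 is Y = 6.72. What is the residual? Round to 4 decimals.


Predicted = 8.22 + -2.19 * 2 = 3.8400.
Residual = 6.72 - 3.8400 = 2.8800.

2.8800


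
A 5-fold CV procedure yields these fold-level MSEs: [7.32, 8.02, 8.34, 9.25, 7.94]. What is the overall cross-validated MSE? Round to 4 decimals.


Add all fold MSEs: 40.8700.
Divide by k = 5: 40.8700/5 = 8.1740.

8.1740


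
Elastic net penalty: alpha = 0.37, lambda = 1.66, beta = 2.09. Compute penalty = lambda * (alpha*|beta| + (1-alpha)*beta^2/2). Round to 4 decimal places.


alpha * |beta| = 0.37 * 2.09 = 0.7733.
(1-alpha) * beta^2/2 = 0.63 * 4.3681/2 = 1.3760.
Total = 1.66 * (0.7733 + 1.3760) = 3.5678.

3.5678


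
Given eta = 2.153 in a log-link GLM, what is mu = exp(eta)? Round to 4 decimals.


The inverse log link gives:
mu = exp(2.153) = 8.6107.

8.6107


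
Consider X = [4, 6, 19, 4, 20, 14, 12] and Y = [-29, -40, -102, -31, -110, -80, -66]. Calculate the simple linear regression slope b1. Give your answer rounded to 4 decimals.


The sample means are xbar = 11.2857 and ybar = -65.4286.
Compute S_xx = 277.4286 and S_xy = -1361.1429.
Slope b1 = S_xy / S_xx = -1361.1429 / 277.4286 = -4.9063.

-4.9063


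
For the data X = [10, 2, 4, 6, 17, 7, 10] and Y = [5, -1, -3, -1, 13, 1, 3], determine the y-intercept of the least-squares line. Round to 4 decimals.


Compute b1 = 1.0411 from the OLS formula.
With xbar = 8.0000 and ybar = 2.4286, the intercept is:
b0 = 2.4286 - 1.0411 * 8.0000 = -5.9002.

-5.9002


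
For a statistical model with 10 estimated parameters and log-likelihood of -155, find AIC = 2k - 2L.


Compute:
2k = 2*10 = 20.
-2*loglik = -2*(-155) = 310.
AIC = 20 + 310 = 330.

330


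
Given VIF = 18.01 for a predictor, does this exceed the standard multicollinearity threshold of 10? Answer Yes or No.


The threshold is 10.
VIF = 18.01 is >= 10.
Multicollinearity indication: Yes.

Yes


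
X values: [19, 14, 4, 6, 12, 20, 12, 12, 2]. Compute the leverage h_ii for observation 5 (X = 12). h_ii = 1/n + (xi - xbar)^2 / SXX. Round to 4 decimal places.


n = 9, xbar = 11.2222.
SXX = sum((xi - xbar)^2) = 311.5556.
h = 1/9 + (12 - 11.2222)^2 / 311.5556 = 0.1131.

0.1131


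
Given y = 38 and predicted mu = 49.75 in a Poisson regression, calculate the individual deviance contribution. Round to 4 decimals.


First: ln(38/49.75) = -0.269424.
Then: 38 * -0.269424 = -10.238112.
y - mu = 38 - 49.75 = -11.75.
D = 2(-10.238112 - -11.75) = 3.023776, which rounds to 3.0238.

3.0238


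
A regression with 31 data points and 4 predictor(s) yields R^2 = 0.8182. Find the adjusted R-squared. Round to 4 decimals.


Using the formula:
(1 - 0.8182) = 0.1818.
Multiply by 30/26: 0.1818 * 30 = 5.4540, then 5.4540 / 26 = 0.2098.
Adj R^2 = 1 - 0.2098 = 0.7902.

0.7902


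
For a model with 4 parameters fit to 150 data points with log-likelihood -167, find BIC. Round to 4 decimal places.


Compute k*ln(n) = 4*ln(150) = 4*5.010635 = 20.042540.
Then -2*loglik = 334.
BIC = 20.042540 + 334 = 354.042540, which rounds to 354.0425.

354.0425


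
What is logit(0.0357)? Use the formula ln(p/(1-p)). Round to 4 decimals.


1 - p = 0.9643.
p/(1-p) = 0.0370.
logit = ln(0.0370) = -3.2963.

-3.2963


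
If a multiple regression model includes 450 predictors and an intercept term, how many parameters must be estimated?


Including the intercept, the model has 450 predictor coefficients + 1 intercept.
Total = 451.

451


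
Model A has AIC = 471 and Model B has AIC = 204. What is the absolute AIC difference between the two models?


|AIC_A - AIC_B| = |471 - 204| = 267.
Model B is preferred (lower AIC).

267


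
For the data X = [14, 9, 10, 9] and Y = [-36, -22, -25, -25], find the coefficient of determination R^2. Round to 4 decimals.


The fitted line is Y = -0.4412 + -2.5294*X.
SSres = 5.2353, SStot = 114.0000.
R^2 = 1 - SSres/SStot = 0.9541.

0.9541


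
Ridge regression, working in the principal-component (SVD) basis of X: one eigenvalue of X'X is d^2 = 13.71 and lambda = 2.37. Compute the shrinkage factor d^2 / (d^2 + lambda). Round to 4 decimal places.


Compute the denominator: 13.71 + 2.37 = 16.0800.
Shrinkage factor = 13.71 / 16.0800 = 0.8526.

0.8526


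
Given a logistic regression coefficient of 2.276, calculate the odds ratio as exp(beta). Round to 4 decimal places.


exp(2.276) = 9.7377.
So the odds ratio is 9.7377.

9.7377


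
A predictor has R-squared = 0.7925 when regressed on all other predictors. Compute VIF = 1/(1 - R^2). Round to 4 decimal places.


Denominator: 1 - 0.7925 = 0.2075.
VIF = 1 / 0.2075 = 4.8193.

4.8193


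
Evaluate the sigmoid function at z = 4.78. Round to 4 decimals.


exp(-4.7800) = 0.0084.
1 + exp(-z) = 1.0084.
sigmoid = 1/1.0084 = 0.9917.

0.9917


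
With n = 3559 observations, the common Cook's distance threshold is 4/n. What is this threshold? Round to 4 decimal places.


Using the rule of thumb:
Threshold = 4 / 3559 = 0.0011.

0.0011


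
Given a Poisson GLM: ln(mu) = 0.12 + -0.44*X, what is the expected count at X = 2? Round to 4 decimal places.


Compute eta = 0.12 + -0.44 * 2 = -0.7600.
Apply inverse link: mu = e^-0.7600 = 0.4677.

0.4677


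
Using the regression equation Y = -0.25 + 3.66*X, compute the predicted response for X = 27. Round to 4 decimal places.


Substitute X = 27 into the equation:
Y = -0.25 + 3.66 * 27 = -0.25 + 98.8200 = 98.5700.

98.5700


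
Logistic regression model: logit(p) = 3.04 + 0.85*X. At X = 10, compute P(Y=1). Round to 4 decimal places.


Linear predictor: z = 3.04 + 0.85 * 10 = 11.5400.
P = 1/(1 + exp(-11.5400)) = 1/(1 + 0.0000) = 1.0000.

1.0000


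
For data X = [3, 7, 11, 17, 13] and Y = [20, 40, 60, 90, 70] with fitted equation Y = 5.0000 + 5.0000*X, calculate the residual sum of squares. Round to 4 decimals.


For each point, residual = actual - predicted.
Residuals: [0.0000, 0.0000, 0.0000, 0.0000, 0.0000].
Sum of squared residuals = 0.0000.

0.0000


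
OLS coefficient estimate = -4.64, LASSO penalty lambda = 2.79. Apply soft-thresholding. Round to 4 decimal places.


Absolute value: |-4.64| = 4.64.
Compare to lambda = 2.79.
Since |beta| > lambda, coefficient = sign(beta)*(|beta| - lambda) = -1.8500.

-1.8500


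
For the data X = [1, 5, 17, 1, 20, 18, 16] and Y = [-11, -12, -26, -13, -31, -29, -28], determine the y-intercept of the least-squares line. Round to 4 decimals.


Compute b1 = -1.0415 from the OLS formula.
With xbar = 11.1429 and ybar = -21.4286, the intercept is:
b0 = -21.4286 - -1.0415 * 11.1429 = -9.8233.

-9.8233


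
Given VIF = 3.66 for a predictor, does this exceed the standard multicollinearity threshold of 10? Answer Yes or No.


The threshold is 10.
VIF = 3.66 is < 10.
Multicollinearity indication: No.

No


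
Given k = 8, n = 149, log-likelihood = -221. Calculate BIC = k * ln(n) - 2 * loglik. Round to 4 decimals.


k * ln(n) = 8 * ln(149) = 8 * 5.003946 = 40.031568.
-2 * loglik = -2 * (-221) = 442.
BIC = 40.031568 + 442 = 482.031568, which rounds to 482.0316.

482.0316


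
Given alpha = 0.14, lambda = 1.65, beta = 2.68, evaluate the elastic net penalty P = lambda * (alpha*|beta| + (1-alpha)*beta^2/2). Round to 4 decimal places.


Compute:
L1 = 0.14 * 2.68 = 0.3752.
L2 = 0.86 * 2.68^2 / 2 = 3.0884.
Penalty = 1.65 * (0.3752 + 3.0884) = 5.7150.

5.7150


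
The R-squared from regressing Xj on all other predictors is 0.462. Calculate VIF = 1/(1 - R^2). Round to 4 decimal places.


Using VIF = 1/(1 - R^2_j):
1 - 0.462 = 0.538.
VIF = 1.8587.

1.8587


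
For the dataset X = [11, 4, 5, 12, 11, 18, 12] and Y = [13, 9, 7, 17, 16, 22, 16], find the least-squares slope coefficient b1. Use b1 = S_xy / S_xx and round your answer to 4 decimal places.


The sample means are xbar = 10.4286 and ybar = 14.2857.
Compute S_xx = 133.7143 and S_xy = 139.1429.
Slope b1 = S_xy / S_xx = 139.1429 / 133.7143 = 1.0406.

1.0406


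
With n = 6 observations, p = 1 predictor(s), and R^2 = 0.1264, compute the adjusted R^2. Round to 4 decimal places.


Using the formula:
(1 - 0.1264) = 0.8736.
Multiply by 5/4: 0.8736 * 5 = 4.3680, then 4.3680 / 4 = 1.0920.
Adj R^2 = 1 - 1.0920 = -0.0920.

-0.0920


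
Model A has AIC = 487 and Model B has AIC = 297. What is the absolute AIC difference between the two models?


|AIC_A - AIC_B| = |487 - 297| = 190.
Model B is preferred (lower AIC).

190


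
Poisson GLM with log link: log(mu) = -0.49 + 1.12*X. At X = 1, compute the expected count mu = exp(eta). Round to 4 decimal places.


Compute eta = -0.49 + 1.12 * 1 = 0.6300.
Apply inverse link: mu = e^0.6300 = 1.8776.

1.8776


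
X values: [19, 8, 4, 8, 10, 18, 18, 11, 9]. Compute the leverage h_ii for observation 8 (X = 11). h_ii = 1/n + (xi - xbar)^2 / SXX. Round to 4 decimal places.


n = 9, xbar = 11.6667.
SXX = sum((xi - xbar)^2) = 230.0000.
h = 1/9 + (11 - 11.6667)^2 / 230.0000 = 0.1130.

0.1130


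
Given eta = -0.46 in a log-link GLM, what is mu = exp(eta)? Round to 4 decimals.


mu = exp(eta) = exp(-0.46).
= 0.6313.

0.6313


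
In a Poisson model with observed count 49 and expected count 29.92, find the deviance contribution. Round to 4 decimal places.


Compute y*ln(y/mu) = 49*ln(49/29.92) = 49*0.493293 = 24.171357.
y - mu = 19.08.
D = 2*(24.171357 - (19.08)) = 10.182714, which rounds to 10.1827.

10.1827


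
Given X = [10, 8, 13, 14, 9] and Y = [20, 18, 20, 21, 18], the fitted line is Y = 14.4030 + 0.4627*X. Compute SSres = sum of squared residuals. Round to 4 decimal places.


Compute predicted values, then residuals = yi - yhat_i.
Residuals: [0.9700, -0.1046, -0.4181, 0.1192, -0.5673].
SSres = sum(residual^2) = 1.4627.

1.4627


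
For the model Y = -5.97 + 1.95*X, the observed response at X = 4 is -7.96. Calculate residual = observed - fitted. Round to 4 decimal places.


Compute yhat = -5.97 + (1.95)(4) = 1.8300.
Residual = actual - predicted = -7.96 - 1.8300 = -9.7900.

-9.7900


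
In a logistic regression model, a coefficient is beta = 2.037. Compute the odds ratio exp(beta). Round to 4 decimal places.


exp(2.037) = 7.6676.
So the odds ratio is 7.6676.

7.6676


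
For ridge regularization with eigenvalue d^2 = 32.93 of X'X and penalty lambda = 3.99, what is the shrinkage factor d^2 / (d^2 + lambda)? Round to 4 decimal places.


Denominator = d^2 + lambda = 32.93 + 3.99 = 36.9200.
Shrinkage = 32.93 / 36.9200 = 0.8919.

0.8919


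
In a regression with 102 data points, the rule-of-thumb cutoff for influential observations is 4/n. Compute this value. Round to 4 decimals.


Cook's distance cutoff = 4/n = 4/102.
= 0.0392.

0.0392


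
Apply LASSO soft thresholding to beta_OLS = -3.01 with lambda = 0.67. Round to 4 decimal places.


|beta_OLS| = 3.01.
lambda = 0.67.
Since |beta| > lambda, coefficient = sign(beta)*(|beta| - lambda) = -2.3400.
Result = -2.3400.

-2.3400


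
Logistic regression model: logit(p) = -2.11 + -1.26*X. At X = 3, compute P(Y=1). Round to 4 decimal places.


z = -2.11 + -1.26 * 3 = -5.8900.
Sigmoid: P = 1 / (1 + exp(5.8900)) = 0.0028.

0.0028


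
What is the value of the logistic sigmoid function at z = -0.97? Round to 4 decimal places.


exp(0.9700) = 2.6379.
1 + exp(-z) = 3.6379.
sigmoid = 1/3.6379 = 0.2749.

0.2749


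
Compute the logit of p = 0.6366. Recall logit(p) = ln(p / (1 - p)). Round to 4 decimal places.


The odds are p/(1-p) = 0.6366 / 0.3634 = 1.7518.
logit(p) = ln(1.7518) = 0.5606.

0.5606


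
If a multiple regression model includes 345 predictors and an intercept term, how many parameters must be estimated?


Including the intercept, the model has 345 predictor coefficients + 1 intercept.
Total = 346.

346


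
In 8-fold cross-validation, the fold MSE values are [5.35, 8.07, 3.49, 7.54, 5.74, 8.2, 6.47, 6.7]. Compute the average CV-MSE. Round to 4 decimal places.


Add all fold MSEs: 51.5600.
Divide by k = 8: 51.5600/8 = 6.4450.

6.4450


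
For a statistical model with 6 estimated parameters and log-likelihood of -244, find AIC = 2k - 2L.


AIC = 2*6 - 2*(-244).
= 12 + 488 = 500.

500


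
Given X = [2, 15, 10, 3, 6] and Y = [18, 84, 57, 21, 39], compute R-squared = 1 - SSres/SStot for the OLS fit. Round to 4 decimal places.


After computing the OLS fit (b0=7.0348, b1=5.1063):
SSres = 5.5035, SStot = 2998.8000.
R^2 = 1 - 5.5035/2998.8000 = 0.9982.

0.9982


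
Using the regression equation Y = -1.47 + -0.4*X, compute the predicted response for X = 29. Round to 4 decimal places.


Plug X = 29 into Y = -1.47 + -0.4*X:
Y = -1.47 + -11.6000 = -13.0700.

-13.0700


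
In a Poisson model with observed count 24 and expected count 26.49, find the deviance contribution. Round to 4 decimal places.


First: ln(24/26.49) = -0.098713.
Then: 24 * -0.098713 = -2.369112.
y - mu = 24 - 26.49 = -2.49.
D = 2(-2.369112 - -2.49) = 0.241776, which rounds to 0.2418.

0.2418


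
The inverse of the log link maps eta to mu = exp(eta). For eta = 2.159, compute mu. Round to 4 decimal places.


Apply the inverse link:
mu = e^2.159 = 8.6625.

8.6625


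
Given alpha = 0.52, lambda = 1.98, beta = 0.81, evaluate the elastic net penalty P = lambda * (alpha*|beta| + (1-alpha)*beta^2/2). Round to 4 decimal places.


L1 component = 0.52 * |0.81| = 0.4212.
L2 component = 0.48 * 0.81^2 / 2 = 0.1575.
Penalty = 1.98 * (0.4212 + 0.1575) = 1.98 * 0.5787 = 1.1458.

1.1458


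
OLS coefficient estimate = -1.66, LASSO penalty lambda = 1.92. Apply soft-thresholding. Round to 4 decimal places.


Absolute value: |-1.66| = 1.66.
Compare to lambda = 1.92.
Since |beta| <= lambda, the coefficient is set to 0.

0.0000


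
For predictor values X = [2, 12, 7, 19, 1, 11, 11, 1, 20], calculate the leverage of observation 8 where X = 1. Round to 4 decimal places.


Compute xbar = 9.3333 with n = 9 observations.
SXX = 418.0000.
Leverage = 1/9 + (1 - 9.3333)^2/418.0000 = 0.2772.

0.2772


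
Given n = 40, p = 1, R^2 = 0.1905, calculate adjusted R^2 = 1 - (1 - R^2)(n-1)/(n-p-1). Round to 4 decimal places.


Adjusted R^2 = 1 - (1 - R^2) * (n-1)/(n-p-1).
(1 - R^2) = 0.8095.
(n-1)/(n-p-1) = 39/38.
(1 - R^2) * (n-1) = 0.8095 * 39 = 31.5705.
Divide by (n-p-1): 31.5705 / 38 = 0.8308.
Adj R^2 = 1 - 0.8308 = 0.1692.

0.1692


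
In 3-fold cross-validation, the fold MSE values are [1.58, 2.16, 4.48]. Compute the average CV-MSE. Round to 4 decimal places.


Add all fold MSEs: 8.2200.
Divide by k = 3: 8.2200/3 = 2.7400.

2.7400


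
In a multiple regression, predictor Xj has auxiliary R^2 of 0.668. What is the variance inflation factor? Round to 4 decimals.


VIF = 1 / (1 - 0.668).
= 1 / 0.332 = 3.0120.

3.0120


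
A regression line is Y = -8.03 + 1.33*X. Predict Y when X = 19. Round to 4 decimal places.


Substitute X = 19 into the equation:
Y = -8.03 + 1.33 * 19 = -8.03 + 25.2700 = 17.2400.

17.2400


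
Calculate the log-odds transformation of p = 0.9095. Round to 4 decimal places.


The odds are p/(1-p) = 0.9095 / 0.0905 = 10.0497.
logit(p) = ln(10.0497) = 2.3075.

2.3075


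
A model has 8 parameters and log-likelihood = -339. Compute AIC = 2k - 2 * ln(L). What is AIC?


Compute:
2k = 2*8 = 16.
-2*loglik = -2*(-339) = 678.
AIC = 16 + 678 = 694.

694


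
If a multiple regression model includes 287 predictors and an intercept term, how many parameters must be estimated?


Including the intercept, the model has 287 predictor coefficients + 1 intercept.
Total = 288.

288


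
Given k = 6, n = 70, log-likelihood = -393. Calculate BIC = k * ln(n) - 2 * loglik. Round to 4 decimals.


Compute k*ln(n) = 6*ln(70) = 6*4.248495 = 25.490970.
Then -2*loglik = 786.
BIC = 25.490970 + 786 = 811.490970, which rounds to 811.4910.

811.4910


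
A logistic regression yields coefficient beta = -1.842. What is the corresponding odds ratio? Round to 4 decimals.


Odds ratio = exp(beta) = exp(-1.842).
= 0.1585.

0.1585


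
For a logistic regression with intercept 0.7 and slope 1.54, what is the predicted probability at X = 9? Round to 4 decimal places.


z = 0.7 + 1.54 * 9 = 14.5600.
Sigmoid: P = 1 / (1 + exp(-14.5600)) = 1.0000.

1.0000


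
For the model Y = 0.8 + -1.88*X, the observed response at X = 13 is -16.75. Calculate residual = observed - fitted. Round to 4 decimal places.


Fitted value at X = 13 is yhat = 0.8 + -1.88*13 = -23.6400.
Residual = -16.75 - -23.6400 = 6.8900.

6.8900


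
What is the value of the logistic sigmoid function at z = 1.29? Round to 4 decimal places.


exp(-1.2900) = 0.2753.
1 + exp(-z) = 1.2753.
sigmoid = 1/1.2753 = 0.7841.

0.7841


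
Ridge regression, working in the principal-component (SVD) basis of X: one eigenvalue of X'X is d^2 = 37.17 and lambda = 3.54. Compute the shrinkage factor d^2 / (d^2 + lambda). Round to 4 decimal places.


Compute the denominator: 37.17 + 3.54 = 40.7100.
Shrinkage factor = 37.17 / 40.7100 = 0.9130.

0.9130


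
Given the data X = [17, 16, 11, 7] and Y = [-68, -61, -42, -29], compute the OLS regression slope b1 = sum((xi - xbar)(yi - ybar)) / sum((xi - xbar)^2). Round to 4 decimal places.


The sample means are xbar = 12.7500 and ybar = -50.0000.
Compute S_xx = 64.7500 and S_xy = -247.0000.
Slope b1 = S_xy / S_xx = -247.0000 / 64.7500 = -3.8147.

-3.8147


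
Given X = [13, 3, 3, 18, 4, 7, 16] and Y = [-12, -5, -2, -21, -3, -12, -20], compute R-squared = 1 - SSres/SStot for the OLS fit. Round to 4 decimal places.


The fitted line is Y = -0.1481 + -1.1557*X.
SSres = 33.7321, SStot = 363.4286.
R^2 = 1 - SSres/SStot = 0.9072.

0.9072


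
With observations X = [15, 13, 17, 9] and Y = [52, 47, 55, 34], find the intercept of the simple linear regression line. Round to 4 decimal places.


Compute b1 = 2.6857 from the OLS formula.
With xbar = 13.5000 and ybar = 47.0000, the intercept is:
b0 = 47.0000 - 2.6857 * 13.5000 = 10.7429.

10.7429


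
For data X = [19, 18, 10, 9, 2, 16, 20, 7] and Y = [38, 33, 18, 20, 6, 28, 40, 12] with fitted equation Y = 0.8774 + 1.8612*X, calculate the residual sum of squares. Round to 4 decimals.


Compute predicted values, then residuals = yi - yhat_i.
Residuals: [1.7598, -1.3790, -1.4894, 2.3718, 1.4002, -2.6566, 1.8986, -1.9058].
SSres = sum(residual^2) = 29.0971.

29.0971


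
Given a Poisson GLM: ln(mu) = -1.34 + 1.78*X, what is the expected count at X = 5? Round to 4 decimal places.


eta = -1.34 + 1.78 * 5 = 7.5600.
mu = exp(7.5600) = 1919.8455.

1919.8455


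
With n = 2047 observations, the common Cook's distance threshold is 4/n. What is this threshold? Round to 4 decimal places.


Cook's distance cutoff = 4/n = 4/2047.
= 0.0020.

0.0020


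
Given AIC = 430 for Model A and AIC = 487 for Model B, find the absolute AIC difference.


|AIC_A - AIC_B| = |430 - 487| = 57.
Model A is preferred (lower AIC).

57


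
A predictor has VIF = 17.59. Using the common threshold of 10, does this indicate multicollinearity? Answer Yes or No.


Check: VIF = 17.59 vs threshold = 10.
Since 17.59 >= 10, the answer is Yes.

Yes


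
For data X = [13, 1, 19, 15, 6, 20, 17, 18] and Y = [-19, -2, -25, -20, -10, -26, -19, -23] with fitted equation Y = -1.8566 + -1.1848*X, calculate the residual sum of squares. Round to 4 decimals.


Predicted values from Y = -1.8566 + -1.1848*X.
Residuals: [-1.7410, 1.0414, -0.6322, -0.3714, -1.0346, -0.4474, 2.9982, 0.1830].
SSres = 14.9465.

14.9465


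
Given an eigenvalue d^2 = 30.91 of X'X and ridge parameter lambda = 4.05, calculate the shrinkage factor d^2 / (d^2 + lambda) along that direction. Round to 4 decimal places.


Denominator = d^2 + lambda = 30.91 + 4.05 = 34.9600.
Shrinkage = 30.91 / 34.9600 = 0.8842.

0.8842


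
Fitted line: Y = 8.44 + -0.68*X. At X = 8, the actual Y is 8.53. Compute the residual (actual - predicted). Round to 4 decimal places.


Compute yhat = 8.44 + (-0.68)(8) = 3.0000.
Residual = actual - predicted = 8.53 - 3.0000 = 5.5300.

5.5300


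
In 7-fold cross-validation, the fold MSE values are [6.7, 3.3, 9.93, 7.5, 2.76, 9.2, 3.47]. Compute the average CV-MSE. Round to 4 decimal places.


Sum of fold MSEs = 42.8600.
Average = 42.8600 / 7 = 6.1229.

6.1229


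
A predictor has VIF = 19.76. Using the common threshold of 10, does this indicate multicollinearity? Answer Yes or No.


Check: VIF = 19.76 vs threshold = 10.
Since 19.76 >= 10, the answer is Yes.

Yes


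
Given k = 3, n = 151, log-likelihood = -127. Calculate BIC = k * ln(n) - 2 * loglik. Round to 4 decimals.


k * ln(n) = 3 * ln(151) = 3 * 5.017280 = 15.051840.
-2 * loglik = -2 * (-127) = 254.
BIC = 15.051840 + 254 = 269.051840, which rounds to 269.0518.

269.0518


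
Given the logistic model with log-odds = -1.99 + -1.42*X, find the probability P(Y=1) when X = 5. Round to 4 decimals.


z = -1.99 + -1.42 * 5 = -9.0900.
Sigmoid: P = 1 / (1 + exp(9.0900)) = 0.0001.

0.0001


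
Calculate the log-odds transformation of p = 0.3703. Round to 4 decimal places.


The odds are p/(1-p) = 0.3703 / 0.6297 = 0.5881.
logit(p) = ln(0.5881) = -0.5309.

-0.5309


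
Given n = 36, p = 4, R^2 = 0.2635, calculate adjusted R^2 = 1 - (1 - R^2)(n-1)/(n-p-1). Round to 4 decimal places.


Plug in: Adj R^2 = 1 - (1 - 0.2635) * 35/31.
= 1 - 0.7365 * 35/31
= 1 - 25.7775 / 31
= 1 - 0.8315 = 0.1685.

0.1685


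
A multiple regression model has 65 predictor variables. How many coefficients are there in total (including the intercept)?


Each predictor gets one coefficient, plus one intercept.
Total parameters = 65 + 1 = 66.

66


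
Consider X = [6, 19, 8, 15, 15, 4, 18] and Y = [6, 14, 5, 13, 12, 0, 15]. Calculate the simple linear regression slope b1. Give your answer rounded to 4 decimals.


The sample means are xbar = 12.1429 and ybar = 9.2857.
Compute S_xx = 218.8571 and S_xy = 197.7143.
Slope b1 = S_xy / S_xx = 197.7143 / 218.8571 = 0.9034.

0.9034


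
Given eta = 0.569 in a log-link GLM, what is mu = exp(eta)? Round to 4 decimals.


mu = exp(eta) = exp(0.569).
= 1.7665.

1.7665


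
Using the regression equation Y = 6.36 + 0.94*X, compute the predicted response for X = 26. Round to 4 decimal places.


Predicted value:
Y = 6.36 + (0.94)(26) = 6.36 + 24.4400 = 30.8000.

30.8000


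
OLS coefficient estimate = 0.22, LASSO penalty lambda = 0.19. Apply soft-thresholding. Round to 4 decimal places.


|beta_OLS| = 0.22.
lambda = 0.19.
Since |beta| > lambda, coefficient = sign(beta)*(|beta| - lambda) = 0.0300.
Result = 0.0300.

0.0300


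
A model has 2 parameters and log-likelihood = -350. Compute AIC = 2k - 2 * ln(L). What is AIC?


Compute:
2k = 2*2 = 4.
-2*loglik = -2*(-350) = 700.
AIC = 4 + 700 = 704.

704


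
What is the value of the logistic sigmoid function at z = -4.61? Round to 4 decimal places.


Compute exp(4.6100) = 100.4841.
Sigmoid = 1 / (1 + 100.4841) = 1 / 101.4841 = 0.0099.

0.0099


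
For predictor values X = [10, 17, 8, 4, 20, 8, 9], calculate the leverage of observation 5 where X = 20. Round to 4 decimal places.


Mean of X: xbar = 10.8571.
SXX = 188.8571.
For X = 20: h = 1/7 + (20 - 10.8571)^2/188.8571 = 0.5855.

0.5855


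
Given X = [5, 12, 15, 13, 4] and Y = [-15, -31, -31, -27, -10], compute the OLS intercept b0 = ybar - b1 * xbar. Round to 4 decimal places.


The slope is b1 = -1.8806.
Sample means are xbar = 9.8000 and ybar = -22.8000.
Intercept: b0 = -22.8000 - (-1.8806)(9.8000) = -4.3704.

-4.3704


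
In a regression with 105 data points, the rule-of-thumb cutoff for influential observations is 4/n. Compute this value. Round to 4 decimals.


Cook's distance cutoff = 4/n = 4/105.
= 0.0381.

0.0381


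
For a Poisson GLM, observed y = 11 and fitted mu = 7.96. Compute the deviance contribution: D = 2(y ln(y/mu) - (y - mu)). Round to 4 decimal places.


Compute y*ln(y/mu) = 11*ln(11/7.96) = 11*0.323466 = 3.558126.
y - mu = 3.04.
D = 2*(3.558126 - (3.04)) = 1.036252, which rounds to 1.0363.

1.0363


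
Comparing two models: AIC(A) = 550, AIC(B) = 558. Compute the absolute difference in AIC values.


|AIC_A - AIC_B| = |550 - 558| = 8.
Model A is preferred (lower AIC).

8


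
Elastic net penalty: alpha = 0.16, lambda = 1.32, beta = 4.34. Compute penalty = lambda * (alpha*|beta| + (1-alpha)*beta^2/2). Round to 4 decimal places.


Compute:
L1 = 0.16 * 4.34 = 0.6944.
L2 = 0.84 * 4.34^2 / 2 = 7.9110.
Penalty = 1.32 * (0.6944 + 7.9110) = 11.3591.

11.3591


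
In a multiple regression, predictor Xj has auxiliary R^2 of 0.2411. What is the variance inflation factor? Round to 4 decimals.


Denominator: 1 - 0.2411 = 0.7589.
VIF = 1 / 0.7589 = 1.3177.

1.3177


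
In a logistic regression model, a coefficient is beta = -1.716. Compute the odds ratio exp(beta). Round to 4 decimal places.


Odds ratio = exp(beta) = exp(-1.716).
= 0.1798.

0.1798


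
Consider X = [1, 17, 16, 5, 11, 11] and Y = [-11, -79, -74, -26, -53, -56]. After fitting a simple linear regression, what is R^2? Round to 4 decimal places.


The fitted line is Y = -6.2230 + -4.2895*X.
SSres = 10.6672, SStot = 3558.8333.
R^2 = 1 - SSres/SStot = 0.9970.

0.9970


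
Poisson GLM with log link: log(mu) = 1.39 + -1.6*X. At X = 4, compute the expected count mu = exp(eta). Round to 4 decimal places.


Compute eta = 1.39 + -1.6 * 4 = -5.0100.
Apply inverse link: mu = e^-5.0100 = 0.0067.

0.0067


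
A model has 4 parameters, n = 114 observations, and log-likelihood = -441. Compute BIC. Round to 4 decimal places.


Compute k*ln(n) = 4*ln(114) = 4*4.736198 = 18.944792.
Then -2*loglik = 882.
BIC = 18.944792 + 882 = 900.944792, which rounds to 900.9448.

900.9448


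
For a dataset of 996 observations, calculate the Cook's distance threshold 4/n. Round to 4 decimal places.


The threshold is 4/n.
4/996 = 0.0040.

0.0040


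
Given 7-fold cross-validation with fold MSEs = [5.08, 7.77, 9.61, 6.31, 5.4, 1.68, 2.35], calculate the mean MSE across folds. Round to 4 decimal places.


Sum of fold MSEs = 38.2000.
Average = 38.2000 / 7 = 5.4571.

5.4571


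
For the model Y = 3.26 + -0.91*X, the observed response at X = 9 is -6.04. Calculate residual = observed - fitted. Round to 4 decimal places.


Predicted = 3.26 + -0.91 * 9 = -4.9300.
Residual = -6.04 - -4.9300 = -1.1100.

-1.1100


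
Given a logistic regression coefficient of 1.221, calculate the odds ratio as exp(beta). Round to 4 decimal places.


The odds ratio is computed as:
OR = e^(1.221) = 3.3906.

3.3906


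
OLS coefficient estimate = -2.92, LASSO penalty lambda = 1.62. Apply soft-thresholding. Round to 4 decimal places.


|beta_OLS| = 2.92.
lambda = 1.62.
Since |beta| > lambda, coefficient = sign(beta)*(|beta| - lambda) = -1.3000.
Result = -1.3000.

-1.3000


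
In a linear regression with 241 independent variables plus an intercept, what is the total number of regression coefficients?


Each predictor gets one coefficient, plus one intercept.
Total parameters = 241 + 1 = 242.

242


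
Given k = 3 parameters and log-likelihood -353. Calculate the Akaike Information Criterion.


Compute:
2k = 2*3 = 6.
-2*loglik = -2*(-353) = 706.
AIC = 6 + 706 = 712.

712


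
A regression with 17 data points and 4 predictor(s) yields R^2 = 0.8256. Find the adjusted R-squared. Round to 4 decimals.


Adjusted R^2 = 1 - (1 - R^2) * (n-1)/(n-p-1).
(1 - R^2) = 0.1744.
(n-1)/(n-p-1) = 16/12.
(1 - R^2) * (n-1) = 0.1744 * 16 = 2.7904.
Divide by (n-p-1): 2.7904 / 12 = 0.2325.
Adj R^2 = 1 - 0.2325 = 0.7675.

0.7675


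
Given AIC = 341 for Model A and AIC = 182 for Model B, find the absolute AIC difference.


Absolute difference = |341 - 182| = 159.
The model with lower AIC (B) is preferred.

159


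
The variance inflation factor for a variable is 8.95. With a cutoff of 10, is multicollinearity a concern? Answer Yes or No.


Check: VIF = 8.95 vs threshold = 10.
Since 8.95 < 10, the answer is No.

No


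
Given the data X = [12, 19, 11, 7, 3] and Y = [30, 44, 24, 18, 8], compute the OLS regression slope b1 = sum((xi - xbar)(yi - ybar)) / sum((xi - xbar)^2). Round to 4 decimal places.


First compute the means: xbar = 10.4000, ybar = 24.8000.
Then S_xx = sum((xi - xbar)^2) = 143.2000.
S_xy = sum((xi - xbar)(yi - ybar)) = 320.4000.
b1 = S_xy / S_xx = 320.4000 / 143.2000 = 2.2374.

2.2374


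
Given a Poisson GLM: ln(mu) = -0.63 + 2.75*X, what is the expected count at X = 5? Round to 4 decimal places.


eta = -0.63 + 2.75 * 5 = 13.1200.
mu = exp(13.1200) = 498819.7066.

498819.7066


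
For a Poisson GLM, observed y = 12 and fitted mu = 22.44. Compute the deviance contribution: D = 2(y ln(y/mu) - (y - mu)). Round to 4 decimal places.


Compute y*ln(y/mu) = 12*ln(12/22.44) = 12*-0.625938 = -7.511256.
y - mu = -10.44.
D = 2*(-7.511256 - (-10.44)) = 5.857488, which rounds to 5.8575.

5.8575


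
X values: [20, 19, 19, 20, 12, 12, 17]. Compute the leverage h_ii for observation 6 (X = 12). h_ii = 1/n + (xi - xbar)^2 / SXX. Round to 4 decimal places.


Compute xbar = 17.0000 with n = 7 observations.
SXX = 76.0000.
Leverage = 1/7 + (12 - 17.0000)^2/76.0000 = 0.4718.

0.4718


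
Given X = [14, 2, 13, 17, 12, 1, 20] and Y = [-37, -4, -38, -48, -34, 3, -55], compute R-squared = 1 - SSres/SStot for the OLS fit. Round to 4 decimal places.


The fitted line is Y = 3.5321 + -3.0092*X.
SSres = 21.6881, SStot = 2841.7143.
R^2 = 1 - SSres/SStot = 0.9924.

0.9924


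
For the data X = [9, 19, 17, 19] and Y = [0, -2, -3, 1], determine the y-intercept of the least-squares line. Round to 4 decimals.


First find the slope: b1 = -0.0882.
Means: xbar = 16.0000, ybar = -1.0000.
b0 = ybar - b1 * xbar = -1.0000 - -0.0882 * 16.0000 = 0.4118.

0.4118


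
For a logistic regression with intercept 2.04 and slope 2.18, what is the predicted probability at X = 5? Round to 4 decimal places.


Compute z = 2.04 + (2.18)(5) = 12.9400.
exp(-z) = 0.0000.
P = 1/(1 + 0.0000) = 1.0000.

1.0000


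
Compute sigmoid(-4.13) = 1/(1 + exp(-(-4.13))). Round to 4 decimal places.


First, exp(4.1300) = 62.1779.
Then sigma(z) = 1/(1 + 62.1779) = 0.0158.

0.0158


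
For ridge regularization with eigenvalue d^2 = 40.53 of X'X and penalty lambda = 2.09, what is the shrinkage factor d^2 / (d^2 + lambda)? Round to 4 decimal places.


Compute the denominator: 40.53 + 2.09 = 42.6200.
Shrinkage factor = 40.53 / 42.6200 = 0.9510.

0.9510


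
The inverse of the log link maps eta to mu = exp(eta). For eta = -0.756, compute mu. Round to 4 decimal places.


mu = exp(eta) = exp(-0.756).
= 0.4695.

0.4695


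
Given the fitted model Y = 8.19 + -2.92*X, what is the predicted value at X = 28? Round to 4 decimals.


Predicted value:
Y = 8.19 + (-2.92)(28) = 8.19 + -81.7600 = -73.5700.

-73.5700


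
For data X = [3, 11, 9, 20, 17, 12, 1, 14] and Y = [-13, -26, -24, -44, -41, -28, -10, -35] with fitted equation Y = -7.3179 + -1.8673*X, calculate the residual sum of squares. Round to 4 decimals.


Compute predicted values, then residuals = yi - yhat_i.
Residuals: [-0.0802, 1.8582, 0.1236, 0.6639, -1.9380, 1.7255, -0.8148, -1.5399].
SSres = sum(residual^2) = 13.6838.

13.6838


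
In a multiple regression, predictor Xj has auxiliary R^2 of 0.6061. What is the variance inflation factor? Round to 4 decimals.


Using VIF = 1/(1 - R^2_j):
1 - 0.6061 = 0.3939.
VIF = 2.5387.

2.5387


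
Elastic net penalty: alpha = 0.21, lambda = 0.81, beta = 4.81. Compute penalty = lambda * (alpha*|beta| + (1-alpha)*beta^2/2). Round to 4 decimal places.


alpha * |beta| = 0.21 * 4.81 = 1.0101.
(1-alpha) * beta^2/2 = 0.79 * 23.1361/2 = 9.1388.
Total = 0.81 * (1.0101 + 9.1388) = 8.2206.

8.2206


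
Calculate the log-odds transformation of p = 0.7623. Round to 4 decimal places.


The odds are p/(1-p) = 0.7623 / 0.2377 = 3.2070.
logit(p) = ln(3.2070) = 1.1653.

1.1653


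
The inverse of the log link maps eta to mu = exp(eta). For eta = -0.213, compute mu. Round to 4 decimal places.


Apply the inverse link:
mu = e^-0.213 = 0.8082.

0.8082


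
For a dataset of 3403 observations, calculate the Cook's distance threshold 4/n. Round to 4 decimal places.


Using the rule of thumb:
Threshold = 4 / 3403 = 0.0012.

0.0012


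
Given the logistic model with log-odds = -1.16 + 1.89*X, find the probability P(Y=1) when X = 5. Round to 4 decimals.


z = -1.16 + 1.89 * 5 = 8.2900.
Sigmoid: P = 1 / (1 + exp(-8.2900)) = 0.9997.

0.9997


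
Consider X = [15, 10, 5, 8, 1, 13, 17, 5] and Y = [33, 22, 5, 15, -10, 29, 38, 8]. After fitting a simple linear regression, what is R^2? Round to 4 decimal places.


Fit the OLS line: b0 = -9.2752, b1 = 2.8946.
SSres = 33.1288.
SStot = 1822.0000.
R^2 = 1 - 33.1288/1822.0000 = 0.9818.

0.9818


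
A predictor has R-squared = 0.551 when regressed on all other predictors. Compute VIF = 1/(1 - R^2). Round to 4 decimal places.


VIF = 1 / (1 - 0.551).
= 1 / 0.449 = 2.2272.

2.2272


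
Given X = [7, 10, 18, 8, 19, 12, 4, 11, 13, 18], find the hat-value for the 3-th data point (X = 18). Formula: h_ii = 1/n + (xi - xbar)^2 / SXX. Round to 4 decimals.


n = 10, xbar = 12.0000.
SXX = sum((xi - xbar)^2) = 232.0000.
h = 1/10 + (18 - 12.0000)^2 / 232.0000 = 0.2552.

0.2552


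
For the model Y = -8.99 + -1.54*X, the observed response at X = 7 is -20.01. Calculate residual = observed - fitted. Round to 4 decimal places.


Fitted value at X = 7 is yhat = -8.99 + -1.54*7 = -19.7700.
Residual = -20.01 - -19.7700 = -0.2400.

-0.2400
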